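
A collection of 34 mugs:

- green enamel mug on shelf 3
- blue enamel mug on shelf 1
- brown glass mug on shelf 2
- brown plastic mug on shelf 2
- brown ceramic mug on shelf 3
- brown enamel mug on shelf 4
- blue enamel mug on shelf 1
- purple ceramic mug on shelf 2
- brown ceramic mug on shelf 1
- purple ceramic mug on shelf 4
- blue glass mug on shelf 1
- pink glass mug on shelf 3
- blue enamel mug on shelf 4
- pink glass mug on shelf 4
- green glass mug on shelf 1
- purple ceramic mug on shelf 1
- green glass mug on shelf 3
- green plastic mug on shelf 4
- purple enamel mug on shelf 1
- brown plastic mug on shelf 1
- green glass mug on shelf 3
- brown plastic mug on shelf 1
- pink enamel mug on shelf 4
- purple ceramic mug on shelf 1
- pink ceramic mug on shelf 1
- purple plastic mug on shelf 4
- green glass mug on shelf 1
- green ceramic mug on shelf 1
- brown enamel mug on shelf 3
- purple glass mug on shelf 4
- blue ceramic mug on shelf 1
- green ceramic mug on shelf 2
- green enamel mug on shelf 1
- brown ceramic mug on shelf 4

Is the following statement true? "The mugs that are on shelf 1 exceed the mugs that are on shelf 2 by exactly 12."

False

There are 15 mugs on shelf 1.
There are 4 mugs on shelf 2.
The claim requires 15 − 4 (= 11) to equal 12, which does not hold.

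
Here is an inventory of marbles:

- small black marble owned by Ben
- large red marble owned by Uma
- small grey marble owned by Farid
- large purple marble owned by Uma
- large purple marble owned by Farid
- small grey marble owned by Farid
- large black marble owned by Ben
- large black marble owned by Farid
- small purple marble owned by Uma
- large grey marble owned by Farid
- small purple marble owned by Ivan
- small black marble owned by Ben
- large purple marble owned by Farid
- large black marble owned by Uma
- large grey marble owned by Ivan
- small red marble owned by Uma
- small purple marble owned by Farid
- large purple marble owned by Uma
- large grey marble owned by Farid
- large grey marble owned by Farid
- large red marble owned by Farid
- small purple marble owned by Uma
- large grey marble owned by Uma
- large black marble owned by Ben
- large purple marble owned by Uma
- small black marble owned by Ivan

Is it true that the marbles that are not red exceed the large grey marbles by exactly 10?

|marbles that are not red| = 23.
|large grey marbles| = 5.
The claim requires 23 − 5 (= 18) to equal 10, which does not hold.

False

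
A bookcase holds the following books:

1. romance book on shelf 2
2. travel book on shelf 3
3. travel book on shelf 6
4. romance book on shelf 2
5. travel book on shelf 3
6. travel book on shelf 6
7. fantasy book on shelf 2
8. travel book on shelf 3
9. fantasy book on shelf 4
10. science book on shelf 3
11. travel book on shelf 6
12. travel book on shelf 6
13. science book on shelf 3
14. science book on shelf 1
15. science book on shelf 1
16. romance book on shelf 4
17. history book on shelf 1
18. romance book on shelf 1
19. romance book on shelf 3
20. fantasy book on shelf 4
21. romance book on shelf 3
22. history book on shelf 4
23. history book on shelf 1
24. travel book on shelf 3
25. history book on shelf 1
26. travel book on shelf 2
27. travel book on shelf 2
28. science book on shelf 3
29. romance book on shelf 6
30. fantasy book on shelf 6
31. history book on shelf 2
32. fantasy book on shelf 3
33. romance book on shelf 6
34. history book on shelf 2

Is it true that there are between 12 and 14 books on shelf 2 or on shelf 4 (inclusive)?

False

books on shelf 2 or on shelf 4: 11.
The claim requires 12 ≤ 11 ≤ 14, which does not hold.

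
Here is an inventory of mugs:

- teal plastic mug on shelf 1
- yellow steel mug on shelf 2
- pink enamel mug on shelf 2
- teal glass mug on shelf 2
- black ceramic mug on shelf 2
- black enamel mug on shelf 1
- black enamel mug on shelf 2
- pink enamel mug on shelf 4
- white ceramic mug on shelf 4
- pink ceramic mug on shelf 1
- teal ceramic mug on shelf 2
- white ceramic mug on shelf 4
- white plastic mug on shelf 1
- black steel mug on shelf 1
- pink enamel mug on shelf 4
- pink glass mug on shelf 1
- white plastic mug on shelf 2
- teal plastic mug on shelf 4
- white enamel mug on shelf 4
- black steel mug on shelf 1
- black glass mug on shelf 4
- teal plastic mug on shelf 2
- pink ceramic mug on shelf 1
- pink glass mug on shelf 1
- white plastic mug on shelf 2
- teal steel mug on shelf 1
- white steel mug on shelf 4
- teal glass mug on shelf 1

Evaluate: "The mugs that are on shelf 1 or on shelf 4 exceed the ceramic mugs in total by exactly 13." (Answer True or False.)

True

mugs on shelf 1 or on shelf 4: 19.
ceramic mugs: 6.
The claim requires 19 − 6 (= 13) to equal 13, which holds.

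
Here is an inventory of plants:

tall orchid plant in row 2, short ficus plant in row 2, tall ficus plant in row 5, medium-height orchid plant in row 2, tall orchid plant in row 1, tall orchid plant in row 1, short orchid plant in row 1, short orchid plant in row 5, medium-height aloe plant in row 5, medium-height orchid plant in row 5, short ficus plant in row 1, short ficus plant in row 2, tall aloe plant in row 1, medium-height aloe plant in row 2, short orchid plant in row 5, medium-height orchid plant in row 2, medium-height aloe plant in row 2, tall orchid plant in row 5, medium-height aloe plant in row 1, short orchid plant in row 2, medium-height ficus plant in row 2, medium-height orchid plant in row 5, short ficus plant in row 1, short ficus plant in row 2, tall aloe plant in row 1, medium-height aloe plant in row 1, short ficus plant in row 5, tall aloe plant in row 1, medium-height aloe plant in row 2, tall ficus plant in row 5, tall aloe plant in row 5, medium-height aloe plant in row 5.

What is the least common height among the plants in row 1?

Counts by height (restricted to plants in row 1): tall 5, short 3, medium-height 2.
The minimum is 2, held uniquely by medium-height.

medium-height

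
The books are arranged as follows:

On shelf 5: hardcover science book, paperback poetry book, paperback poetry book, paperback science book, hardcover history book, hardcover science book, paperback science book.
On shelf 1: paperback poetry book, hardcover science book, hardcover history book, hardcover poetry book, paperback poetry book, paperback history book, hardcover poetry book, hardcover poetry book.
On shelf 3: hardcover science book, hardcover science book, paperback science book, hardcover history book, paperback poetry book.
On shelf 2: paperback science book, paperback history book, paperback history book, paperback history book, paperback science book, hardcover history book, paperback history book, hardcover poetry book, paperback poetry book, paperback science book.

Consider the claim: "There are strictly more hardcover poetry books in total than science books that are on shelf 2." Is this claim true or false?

True

There are 4 hardcover poetry books.
There are 3 science books on shelf 2.
The claim requires 4 > 3, which holds.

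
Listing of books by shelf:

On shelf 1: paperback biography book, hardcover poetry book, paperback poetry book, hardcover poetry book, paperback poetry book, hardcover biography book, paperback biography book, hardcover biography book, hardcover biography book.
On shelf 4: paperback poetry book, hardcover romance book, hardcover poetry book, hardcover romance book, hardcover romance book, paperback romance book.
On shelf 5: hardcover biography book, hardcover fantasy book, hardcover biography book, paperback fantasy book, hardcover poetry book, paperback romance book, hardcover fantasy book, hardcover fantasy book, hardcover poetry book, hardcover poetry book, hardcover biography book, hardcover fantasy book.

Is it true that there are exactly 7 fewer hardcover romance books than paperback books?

hardcover romance books: 3.
paperback books: 8.
The claim requires 8 − 3 (= 5) to equal 7, which does not hold.

False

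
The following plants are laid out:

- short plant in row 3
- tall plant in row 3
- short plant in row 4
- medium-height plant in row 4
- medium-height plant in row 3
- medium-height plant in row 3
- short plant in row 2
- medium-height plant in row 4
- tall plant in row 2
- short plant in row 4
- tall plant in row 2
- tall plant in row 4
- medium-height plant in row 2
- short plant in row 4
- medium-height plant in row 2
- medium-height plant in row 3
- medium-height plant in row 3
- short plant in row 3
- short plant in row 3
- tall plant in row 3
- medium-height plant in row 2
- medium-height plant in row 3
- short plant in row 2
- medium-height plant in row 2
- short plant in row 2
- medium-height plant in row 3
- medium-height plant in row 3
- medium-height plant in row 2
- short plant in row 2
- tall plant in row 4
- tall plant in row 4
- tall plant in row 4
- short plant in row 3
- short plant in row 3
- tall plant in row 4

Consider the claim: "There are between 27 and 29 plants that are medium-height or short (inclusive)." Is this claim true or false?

plants that are medium-height or short: 26.
The claim requires 27 ≤ 26 ≤ 29, which does not hold.

False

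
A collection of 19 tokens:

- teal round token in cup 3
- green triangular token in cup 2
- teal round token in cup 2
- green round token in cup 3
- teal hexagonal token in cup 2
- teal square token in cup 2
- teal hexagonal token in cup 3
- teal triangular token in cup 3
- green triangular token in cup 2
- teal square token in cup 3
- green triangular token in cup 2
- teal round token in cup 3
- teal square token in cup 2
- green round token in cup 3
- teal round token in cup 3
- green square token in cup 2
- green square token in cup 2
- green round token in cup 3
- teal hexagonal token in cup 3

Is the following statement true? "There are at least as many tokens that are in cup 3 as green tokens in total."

There are 10 tokens in cup 3.
There are 8 green tokens.
The claim requires 10 ≥ 8, which holds.

True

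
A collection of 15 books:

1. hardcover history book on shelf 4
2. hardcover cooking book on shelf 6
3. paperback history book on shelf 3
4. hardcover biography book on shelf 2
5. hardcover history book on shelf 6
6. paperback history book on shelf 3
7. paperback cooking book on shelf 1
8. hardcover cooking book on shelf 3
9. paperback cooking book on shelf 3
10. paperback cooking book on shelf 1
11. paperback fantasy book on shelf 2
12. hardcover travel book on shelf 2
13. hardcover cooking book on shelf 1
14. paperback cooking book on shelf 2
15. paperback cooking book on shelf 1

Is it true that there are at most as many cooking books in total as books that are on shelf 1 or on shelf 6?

cooking books: 8.
books on shelf 1 or on shelf 6: 6.
The claim requires 8 ≤ 6, which does not hold.

False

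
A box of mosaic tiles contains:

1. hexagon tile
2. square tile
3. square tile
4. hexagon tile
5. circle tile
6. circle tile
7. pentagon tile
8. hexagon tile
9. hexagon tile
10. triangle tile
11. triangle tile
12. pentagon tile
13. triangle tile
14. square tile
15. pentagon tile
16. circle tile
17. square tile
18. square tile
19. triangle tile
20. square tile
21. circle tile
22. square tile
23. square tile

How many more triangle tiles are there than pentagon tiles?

triangle tiles: 4.
pentagon tiles: 3.
4 − 3 = 1.

1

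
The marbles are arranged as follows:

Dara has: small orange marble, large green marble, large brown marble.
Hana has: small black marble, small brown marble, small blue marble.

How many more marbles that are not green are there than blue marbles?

marbles that are not green: 5.
blue marbles: 1.
5 − 1 = 4.

4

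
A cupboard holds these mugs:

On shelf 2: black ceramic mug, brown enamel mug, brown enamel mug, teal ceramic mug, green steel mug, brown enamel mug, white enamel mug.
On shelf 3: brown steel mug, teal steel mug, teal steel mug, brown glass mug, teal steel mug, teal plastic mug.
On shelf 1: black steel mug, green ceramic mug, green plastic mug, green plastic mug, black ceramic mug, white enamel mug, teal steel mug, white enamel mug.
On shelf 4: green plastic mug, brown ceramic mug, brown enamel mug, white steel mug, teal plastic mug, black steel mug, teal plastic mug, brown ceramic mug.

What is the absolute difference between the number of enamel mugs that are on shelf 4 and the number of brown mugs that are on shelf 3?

1

enamel mugs on shelf 4: 1. brown mugs on shelf 3: 2.
|1 − 2| = 2 − 1 = 1.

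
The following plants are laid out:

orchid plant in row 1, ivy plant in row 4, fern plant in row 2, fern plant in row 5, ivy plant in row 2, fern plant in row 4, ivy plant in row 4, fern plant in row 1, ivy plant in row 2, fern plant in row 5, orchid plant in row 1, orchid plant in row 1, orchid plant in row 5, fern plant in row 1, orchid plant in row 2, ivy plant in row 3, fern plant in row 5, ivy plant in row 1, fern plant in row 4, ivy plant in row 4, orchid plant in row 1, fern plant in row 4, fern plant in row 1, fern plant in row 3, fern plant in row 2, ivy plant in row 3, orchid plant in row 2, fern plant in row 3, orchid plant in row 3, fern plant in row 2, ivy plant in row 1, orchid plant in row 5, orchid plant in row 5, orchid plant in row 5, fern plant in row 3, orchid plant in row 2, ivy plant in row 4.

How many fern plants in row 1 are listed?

3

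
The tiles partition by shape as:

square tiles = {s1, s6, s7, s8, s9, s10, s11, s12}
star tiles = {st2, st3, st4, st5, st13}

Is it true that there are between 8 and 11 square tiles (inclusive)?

True

|square tiles| = 8.
The claim requires 8 ≤ 8 ≤ 11, which holds.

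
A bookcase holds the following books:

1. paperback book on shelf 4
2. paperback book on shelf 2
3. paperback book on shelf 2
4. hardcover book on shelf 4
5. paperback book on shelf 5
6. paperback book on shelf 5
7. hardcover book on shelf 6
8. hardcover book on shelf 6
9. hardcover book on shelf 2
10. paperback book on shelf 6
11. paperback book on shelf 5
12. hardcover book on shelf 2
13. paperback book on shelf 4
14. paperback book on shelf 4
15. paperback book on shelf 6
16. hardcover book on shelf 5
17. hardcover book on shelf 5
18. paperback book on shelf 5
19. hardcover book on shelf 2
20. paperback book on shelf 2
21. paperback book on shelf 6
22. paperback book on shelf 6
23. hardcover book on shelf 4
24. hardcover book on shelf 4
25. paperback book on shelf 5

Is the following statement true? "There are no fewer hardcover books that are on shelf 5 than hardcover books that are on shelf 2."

False

|hardcover books on shelf 5| = 2.
|hardcover books on shelf 2| = 3.
The claim requires 2 ≥ 3, which does not hold.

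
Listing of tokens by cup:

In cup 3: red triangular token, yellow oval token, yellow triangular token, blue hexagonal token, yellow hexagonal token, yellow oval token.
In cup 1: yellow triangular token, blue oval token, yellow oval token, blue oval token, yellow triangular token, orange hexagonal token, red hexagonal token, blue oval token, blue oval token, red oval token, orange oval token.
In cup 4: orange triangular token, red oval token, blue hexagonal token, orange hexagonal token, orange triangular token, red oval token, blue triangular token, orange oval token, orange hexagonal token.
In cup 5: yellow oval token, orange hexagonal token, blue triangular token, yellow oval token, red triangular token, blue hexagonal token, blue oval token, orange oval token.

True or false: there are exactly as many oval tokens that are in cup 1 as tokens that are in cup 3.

|oval tokens in cup 1| = 7.
|tokens in cup 3| = 6.
The claim requires 7 = 6, which does not hold.

False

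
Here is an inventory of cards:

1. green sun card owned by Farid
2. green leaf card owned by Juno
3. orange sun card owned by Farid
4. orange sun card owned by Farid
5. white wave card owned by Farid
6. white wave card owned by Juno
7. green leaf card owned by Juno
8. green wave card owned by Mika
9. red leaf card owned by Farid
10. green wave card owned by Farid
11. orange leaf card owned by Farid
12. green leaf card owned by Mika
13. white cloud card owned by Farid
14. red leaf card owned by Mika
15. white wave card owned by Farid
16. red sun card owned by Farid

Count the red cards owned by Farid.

2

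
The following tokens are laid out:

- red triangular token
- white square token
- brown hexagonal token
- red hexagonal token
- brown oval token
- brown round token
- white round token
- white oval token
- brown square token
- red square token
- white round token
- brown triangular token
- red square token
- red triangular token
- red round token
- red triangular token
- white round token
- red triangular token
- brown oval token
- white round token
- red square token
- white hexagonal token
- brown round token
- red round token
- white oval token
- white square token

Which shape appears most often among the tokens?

Counts by shape: round 8, square 6, triangular 5, oval 4, hexagonal 3.
The maximum is 8, held uniquely by round.

round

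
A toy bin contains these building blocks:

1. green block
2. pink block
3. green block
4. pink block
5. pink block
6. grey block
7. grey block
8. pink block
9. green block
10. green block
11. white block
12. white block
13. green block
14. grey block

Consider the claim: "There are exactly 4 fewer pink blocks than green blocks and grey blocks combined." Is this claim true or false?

pink blocks: 4.
green blocks: 5; grey blocks: 3; combined: 5 + 3 = 8.
The claim requires 8 − 4 (= 4) to equal 4, which holds.

True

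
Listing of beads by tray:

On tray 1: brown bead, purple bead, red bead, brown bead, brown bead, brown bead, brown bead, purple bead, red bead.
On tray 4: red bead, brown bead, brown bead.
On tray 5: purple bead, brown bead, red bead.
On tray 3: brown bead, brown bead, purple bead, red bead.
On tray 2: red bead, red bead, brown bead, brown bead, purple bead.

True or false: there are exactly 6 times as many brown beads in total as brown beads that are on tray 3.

There are 12 brown beads.
There are 2 brown beads on tray 3.
The claim requires 12 = 6 × 2 = 12, which holds.

True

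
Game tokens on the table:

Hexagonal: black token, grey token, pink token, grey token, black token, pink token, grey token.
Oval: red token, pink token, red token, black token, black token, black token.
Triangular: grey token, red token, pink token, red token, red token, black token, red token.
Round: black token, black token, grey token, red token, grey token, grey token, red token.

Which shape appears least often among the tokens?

oval

Counts by shape: triangular 7, hexagonal 7, round 7, oval 6.
The minimum is 6, held uniquely by oval.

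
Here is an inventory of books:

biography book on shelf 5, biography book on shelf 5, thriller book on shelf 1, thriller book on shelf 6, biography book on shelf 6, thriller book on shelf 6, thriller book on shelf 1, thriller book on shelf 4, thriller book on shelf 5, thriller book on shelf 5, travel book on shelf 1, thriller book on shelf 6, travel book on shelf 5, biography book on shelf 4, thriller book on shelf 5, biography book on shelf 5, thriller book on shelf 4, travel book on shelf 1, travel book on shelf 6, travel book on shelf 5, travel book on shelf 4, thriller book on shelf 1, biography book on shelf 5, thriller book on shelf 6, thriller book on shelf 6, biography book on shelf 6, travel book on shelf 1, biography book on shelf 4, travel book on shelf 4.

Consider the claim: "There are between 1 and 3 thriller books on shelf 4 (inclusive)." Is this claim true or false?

thriller books on shelf 4: 2.
The claim requires 1 ≤ 2 ≤ 3, which holds.

True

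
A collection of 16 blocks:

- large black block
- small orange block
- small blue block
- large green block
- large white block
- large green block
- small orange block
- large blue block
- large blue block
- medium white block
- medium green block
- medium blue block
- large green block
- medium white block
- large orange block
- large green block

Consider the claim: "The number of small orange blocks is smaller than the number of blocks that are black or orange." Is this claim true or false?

small orange blocks: 2.
blocks that are black or orange: 4.
The claim requires 2 < 4, which holds.

True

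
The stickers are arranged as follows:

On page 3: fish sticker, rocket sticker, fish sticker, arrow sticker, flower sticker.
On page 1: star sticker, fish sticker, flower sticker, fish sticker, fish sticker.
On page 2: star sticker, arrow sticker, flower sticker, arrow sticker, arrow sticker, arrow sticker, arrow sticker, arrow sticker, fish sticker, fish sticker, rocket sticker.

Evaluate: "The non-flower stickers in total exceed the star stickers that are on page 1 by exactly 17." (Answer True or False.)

|non-flower stickers| = 18.
|star stickers on page 1| = 1.
The claim requires 18 − 1 (= 17) to equal 17, which holds.

True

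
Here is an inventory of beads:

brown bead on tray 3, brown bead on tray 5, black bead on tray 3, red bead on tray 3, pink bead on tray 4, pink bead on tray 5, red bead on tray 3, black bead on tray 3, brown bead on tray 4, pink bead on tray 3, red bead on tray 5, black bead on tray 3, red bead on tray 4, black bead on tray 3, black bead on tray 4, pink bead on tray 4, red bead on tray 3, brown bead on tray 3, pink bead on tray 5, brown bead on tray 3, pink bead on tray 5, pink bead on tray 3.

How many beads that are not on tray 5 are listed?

17

Total beads: 22; with the excluded value: 5; remaining 22 − 5 = 17.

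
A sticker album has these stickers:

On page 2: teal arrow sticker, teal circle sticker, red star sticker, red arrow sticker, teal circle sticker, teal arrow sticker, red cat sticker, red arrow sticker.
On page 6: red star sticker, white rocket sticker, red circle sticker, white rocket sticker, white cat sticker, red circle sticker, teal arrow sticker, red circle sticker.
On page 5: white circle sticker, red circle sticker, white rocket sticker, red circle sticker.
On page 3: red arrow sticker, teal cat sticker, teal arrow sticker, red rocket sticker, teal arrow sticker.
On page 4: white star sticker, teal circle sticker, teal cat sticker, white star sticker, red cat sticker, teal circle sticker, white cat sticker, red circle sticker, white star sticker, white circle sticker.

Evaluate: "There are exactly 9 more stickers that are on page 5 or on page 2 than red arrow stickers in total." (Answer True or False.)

True

stickers on page 5 or on page 2: 12.
red arrow stickers: 3.
The claim requires 12 − 3 (= 9) to equal 9, which holds.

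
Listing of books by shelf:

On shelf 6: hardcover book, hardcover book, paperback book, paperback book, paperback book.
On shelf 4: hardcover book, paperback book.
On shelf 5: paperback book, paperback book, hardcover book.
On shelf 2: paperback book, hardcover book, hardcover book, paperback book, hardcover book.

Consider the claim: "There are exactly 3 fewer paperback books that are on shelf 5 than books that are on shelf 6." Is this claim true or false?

True

|paperback books on shelf 5| = 2.
|books on shelf 6| = 5.
The claim requires 5 − 2 (= 3) to equal 3, which holds.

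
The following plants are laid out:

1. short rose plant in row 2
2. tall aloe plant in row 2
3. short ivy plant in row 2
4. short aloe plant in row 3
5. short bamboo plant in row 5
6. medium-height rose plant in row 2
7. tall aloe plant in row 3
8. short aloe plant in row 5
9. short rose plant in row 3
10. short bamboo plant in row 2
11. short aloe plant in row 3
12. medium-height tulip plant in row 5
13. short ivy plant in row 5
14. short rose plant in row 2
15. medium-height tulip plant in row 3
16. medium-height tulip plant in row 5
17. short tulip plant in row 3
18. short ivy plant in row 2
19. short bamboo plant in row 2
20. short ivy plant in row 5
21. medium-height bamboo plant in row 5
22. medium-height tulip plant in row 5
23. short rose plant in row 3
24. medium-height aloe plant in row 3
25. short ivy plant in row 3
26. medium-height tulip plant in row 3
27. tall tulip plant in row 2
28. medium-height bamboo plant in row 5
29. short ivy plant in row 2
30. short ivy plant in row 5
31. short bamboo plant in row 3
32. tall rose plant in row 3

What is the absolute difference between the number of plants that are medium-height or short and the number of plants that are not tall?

plants that are medium-height or short: 28. plants that are not tall: 28.
|28 − 28| = 28 − 28 = 0.

0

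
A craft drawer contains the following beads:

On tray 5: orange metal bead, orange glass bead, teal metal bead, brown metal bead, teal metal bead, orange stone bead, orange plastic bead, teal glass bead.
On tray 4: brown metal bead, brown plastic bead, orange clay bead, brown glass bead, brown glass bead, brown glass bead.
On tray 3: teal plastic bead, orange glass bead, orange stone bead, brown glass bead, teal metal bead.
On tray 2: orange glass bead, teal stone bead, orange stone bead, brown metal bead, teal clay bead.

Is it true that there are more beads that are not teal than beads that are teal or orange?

There are 17 beads that are not teal.
There are 16 beads that are teal or orange.
The claim requires 17 > 16, which holds.

True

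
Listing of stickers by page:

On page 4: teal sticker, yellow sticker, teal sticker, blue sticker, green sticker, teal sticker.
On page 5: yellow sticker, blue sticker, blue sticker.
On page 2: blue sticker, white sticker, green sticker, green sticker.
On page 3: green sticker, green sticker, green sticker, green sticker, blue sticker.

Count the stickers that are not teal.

Total stickers: 18; with the excluded value: 3; remaining 18 − 3 = 15.

15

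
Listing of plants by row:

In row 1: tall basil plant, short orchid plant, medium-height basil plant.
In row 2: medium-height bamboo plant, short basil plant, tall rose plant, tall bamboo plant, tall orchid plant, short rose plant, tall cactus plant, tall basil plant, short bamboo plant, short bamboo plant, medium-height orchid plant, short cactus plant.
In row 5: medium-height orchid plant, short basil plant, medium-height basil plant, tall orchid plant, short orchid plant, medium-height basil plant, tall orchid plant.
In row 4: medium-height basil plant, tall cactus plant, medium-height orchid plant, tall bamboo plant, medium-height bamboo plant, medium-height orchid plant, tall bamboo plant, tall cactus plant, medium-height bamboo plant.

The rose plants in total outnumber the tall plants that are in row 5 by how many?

rose plants: 2.
tall plants in row 5: 2.
2 − 2 = 0.

0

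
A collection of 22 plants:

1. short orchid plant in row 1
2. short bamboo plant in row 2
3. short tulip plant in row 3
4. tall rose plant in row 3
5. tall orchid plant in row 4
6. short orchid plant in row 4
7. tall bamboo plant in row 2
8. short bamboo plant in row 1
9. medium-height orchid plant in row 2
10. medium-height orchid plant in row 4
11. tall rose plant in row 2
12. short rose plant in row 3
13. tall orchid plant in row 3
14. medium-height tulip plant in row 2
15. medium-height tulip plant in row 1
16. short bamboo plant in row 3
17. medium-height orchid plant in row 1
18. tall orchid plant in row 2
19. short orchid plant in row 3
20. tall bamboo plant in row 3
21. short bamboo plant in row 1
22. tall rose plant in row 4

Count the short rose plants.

1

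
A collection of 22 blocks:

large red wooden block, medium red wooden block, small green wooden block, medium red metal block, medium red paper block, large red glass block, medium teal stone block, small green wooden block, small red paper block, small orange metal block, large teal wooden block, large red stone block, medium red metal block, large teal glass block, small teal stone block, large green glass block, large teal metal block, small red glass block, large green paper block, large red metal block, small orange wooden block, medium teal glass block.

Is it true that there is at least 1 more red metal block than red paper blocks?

red metal blocks: 3.
red paper blocks: 2.
The claim requires 3 − 2 = 1 ≥ 1, which holds.

True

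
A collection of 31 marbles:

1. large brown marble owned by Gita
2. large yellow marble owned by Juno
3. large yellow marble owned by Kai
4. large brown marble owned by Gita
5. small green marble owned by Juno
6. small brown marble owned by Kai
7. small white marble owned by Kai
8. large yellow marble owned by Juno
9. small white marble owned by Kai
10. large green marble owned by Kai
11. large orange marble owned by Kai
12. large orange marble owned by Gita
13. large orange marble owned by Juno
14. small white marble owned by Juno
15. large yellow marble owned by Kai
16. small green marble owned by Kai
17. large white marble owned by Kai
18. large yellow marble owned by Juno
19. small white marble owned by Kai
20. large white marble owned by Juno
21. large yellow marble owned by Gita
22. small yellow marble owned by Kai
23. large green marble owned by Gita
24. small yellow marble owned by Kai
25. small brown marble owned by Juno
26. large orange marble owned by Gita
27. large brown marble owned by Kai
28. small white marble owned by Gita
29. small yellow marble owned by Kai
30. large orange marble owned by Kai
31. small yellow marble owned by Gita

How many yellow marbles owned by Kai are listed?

5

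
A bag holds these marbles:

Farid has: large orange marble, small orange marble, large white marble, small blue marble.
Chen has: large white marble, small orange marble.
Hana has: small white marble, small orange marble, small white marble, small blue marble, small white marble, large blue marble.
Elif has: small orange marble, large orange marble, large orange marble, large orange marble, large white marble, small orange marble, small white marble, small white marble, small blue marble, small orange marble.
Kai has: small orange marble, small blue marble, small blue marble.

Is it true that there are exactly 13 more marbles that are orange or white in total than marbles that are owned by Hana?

True

|marbles that are orange or white| = 19.
|marbles owned by Hana| = 6.
The claim requires 19 − 6 (= 13) to equal 13, which holds.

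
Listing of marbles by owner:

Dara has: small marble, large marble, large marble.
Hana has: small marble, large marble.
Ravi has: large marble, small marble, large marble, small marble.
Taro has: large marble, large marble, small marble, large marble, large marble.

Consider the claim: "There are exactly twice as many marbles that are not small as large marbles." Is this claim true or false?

False

|marbles that are not small| = 9.
|large marbles| = 9.
The claim requires 9 = 2 × 9 = 18, which does not hold.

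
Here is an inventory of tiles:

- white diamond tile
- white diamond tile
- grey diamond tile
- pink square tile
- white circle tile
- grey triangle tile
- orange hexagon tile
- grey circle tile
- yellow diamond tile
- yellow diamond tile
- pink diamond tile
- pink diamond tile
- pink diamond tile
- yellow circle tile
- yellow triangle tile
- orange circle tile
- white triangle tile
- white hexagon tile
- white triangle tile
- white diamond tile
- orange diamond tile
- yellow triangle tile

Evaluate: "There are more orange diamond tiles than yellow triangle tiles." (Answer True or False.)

False

There is 1 orange diamond tile.
There are 2 yellow triangle tiles.
The claim requires 1 > 2, which does not hold.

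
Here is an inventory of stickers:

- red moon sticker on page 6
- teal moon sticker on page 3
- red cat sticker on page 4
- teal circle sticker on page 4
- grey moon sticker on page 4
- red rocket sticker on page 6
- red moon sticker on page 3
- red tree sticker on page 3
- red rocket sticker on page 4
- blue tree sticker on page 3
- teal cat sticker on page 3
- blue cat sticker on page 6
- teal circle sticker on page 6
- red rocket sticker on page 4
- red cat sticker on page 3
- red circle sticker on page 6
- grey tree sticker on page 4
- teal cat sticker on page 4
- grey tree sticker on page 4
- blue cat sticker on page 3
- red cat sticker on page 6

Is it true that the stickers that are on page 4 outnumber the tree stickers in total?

There are 8 stickers on page 4.
There are 4 tree stickers.
The claim requires 8 > 4, which holds.

True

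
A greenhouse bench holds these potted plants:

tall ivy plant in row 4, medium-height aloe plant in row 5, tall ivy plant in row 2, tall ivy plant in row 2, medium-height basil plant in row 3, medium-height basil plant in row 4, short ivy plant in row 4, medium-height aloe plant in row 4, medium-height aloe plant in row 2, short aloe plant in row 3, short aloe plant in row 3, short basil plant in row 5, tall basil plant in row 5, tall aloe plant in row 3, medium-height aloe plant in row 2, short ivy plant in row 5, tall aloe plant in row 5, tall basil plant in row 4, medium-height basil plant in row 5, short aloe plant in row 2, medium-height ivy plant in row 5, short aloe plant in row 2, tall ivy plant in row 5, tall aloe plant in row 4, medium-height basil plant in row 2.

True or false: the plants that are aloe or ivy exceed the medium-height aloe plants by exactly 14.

True

|plants that are aloe or ivy| = 18.
|medium-height aloe plants| = 4.
The claim requires 18 − 4 (= 14) to equal 14, which holds.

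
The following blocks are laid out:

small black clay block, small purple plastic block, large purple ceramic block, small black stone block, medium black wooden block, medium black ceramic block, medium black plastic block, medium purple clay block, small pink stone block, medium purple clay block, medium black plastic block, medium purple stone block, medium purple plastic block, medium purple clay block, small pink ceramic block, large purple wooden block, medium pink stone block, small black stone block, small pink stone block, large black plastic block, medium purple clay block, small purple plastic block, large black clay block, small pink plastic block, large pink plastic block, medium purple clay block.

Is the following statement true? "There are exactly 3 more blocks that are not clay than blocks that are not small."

False

blocks that are not clay: 19.
blocks that are not small: 17.
The claim requires 19 − 17 (= 2) to equal 3, which does not hold.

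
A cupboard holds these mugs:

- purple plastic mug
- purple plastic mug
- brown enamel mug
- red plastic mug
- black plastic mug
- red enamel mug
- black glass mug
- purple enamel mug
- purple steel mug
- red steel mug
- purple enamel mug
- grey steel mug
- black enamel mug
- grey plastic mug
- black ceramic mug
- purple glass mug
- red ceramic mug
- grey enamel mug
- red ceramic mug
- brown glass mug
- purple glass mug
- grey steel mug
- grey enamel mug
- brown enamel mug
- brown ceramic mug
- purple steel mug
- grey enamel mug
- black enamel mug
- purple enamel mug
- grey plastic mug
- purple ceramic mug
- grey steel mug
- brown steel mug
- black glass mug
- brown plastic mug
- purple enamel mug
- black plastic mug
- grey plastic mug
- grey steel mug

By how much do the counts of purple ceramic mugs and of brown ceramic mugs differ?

0

purple ceramic mugs: 1. brown ceramic mugs: 1.
|1 − 1| = 1 − 1 = 0.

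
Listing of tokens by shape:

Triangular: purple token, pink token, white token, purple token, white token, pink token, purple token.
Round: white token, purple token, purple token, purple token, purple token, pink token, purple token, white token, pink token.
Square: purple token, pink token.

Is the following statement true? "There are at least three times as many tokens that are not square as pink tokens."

There are 16 tokens that are not square.
There are 5 pink tokens.
The claim requires 16 ≥ 3 × 5 = 15, which holds.

True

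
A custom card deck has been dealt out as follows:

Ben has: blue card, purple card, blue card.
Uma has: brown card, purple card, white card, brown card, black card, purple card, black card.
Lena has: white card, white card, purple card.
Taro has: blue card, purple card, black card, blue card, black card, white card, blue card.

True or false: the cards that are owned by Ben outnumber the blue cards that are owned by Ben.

True

cards owned by Ben: 3.
blue cards owned by Ben: 2.
The claim requires 3 > 2, which holds.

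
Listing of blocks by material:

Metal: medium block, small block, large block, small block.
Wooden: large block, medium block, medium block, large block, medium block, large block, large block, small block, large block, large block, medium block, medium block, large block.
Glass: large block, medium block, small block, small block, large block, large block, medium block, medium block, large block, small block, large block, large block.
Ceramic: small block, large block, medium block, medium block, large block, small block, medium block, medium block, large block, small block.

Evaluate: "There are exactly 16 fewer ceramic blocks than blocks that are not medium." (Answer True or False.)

True

There are 10 ceramic blocks.
There are 26 blocks that are not medium.
The claim requires 26 − 10 (= 16) to equal 16, which holds.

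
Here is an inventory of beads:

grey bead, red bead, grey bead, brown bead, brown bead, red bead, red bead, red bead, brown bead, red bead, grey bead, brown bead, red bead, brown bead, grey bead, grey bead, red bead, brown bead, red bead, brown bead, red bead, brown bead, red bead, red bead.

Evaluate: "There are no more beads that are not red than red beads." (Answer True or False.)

|beads that are not red| = 13.
|red beads| = 11.
The claim requires 13 ≤ 11, which does not hold.

False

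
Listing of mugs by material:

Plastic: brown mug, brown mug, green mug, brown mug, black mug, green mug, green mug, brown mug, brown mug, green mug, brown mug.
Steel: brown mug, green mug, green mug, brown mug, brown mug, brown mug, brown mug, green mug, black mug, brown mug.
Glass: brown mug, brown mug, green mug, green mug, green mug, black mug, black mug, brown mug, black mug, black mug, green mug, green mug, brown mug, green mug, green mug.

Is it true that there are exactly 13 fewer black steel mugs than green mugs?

True

There is 1 black steel mug.
There are 14 green mugs.
The claim requires 14 − 1 (= 13) to equal 13, which holds.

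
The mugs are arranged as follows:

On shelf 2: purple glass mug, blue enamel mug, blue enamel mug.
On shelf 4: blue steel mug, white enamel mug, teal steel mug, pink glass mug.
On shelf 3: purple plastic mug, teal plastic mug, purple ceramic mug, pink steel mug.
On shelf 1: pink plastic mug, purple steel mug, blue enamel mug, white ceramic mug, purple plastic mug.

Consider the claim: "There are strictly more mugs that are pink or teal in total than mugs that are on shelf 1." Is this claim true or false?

False

mugs that are pink or teal: 5.
mugs on shelf 1: 5.
The claim requires 5 > 5, which does not hold.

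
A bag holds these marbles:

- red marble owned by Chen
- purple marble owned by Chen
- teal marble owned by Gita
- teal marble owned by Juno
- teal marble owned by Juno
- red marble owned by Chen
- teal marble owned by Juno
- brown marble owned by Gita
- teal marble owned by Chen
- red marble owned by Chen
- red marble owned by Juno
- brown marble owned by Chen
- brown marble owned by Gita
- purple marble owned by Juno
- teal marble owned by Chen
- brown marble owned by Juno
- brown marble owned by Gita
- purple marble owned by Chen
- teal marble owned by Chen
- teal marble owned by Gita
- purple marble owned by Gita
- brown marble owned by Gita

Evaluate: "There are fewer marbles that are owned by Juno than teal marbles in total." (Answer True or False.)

True

marbles owned by Juno: 6.
teal marbles: 8.
The claim requires 6 < 8, which holds.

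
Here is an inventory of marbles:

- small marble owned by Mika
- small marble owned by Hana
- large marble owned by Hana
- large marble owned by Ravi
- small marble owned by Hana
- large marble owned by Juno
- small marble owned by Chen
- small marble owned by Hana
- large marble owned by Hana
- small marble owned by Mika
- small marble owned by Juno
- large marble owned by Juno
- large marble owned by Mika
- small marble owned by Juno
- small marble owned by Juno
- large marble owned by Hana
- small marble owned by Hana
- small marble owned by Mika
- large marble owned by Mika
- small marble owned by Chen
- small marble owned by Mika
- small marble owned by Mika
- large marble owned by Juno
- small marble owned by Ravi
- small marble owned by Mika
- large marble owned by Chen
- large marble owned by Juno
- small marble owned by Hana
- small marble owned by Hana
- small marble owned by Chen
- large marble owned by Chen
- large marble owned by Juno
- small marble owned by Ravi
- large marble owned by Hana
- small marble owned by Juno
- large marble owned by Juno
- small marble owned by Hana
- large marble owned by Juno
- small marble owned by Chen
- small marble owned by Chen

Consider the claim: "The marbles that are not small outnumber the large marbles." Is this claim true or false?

False

|marbles that are not small| = 16.
|large marbles| = 16.
The claim requires 16 > 16, which does not hold.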